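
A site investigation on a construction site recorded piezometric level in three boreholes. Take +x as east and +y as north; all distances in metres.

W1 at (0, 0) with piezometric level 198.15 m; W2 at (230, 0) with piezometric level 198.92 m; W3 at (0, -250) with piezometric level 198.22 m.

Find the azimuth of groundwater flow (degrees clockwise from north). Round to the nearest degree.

∂h/∂x = (198.92 − 198.15) / (230 − 0) = +0.003348
∂h/∂y = (198.22 − 198.15) / (-250 − 0) = -0.0002800
Flow direction (−∇h) has components (-0.003348 E, +0.0002800 N).
Azimuth = atan2(E, N) = atan2(-0.003348, +0.0002800) = 274.8° ≈ 275°.

275°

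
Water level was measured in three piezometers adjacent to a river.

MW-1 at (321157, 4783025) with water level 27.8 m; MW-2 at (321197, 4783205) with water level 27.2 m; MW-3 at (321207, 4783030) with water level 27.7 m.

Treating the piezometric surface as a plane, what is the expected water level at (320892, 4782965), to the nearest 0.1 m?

Taking MW-1 as reference: MW-2−MW-1 = (40, 180, -0.6); MW-3−MW-1 = (50, 5, -0.1).
Determinant of the coordinate differences = 40·5 − 50·180 = -8800.
∂h/∂x = [(-0.6)·5 − (-0.1)·180] / -8800 = -0.001705
∂h/∂y = [40·(-0.1) − 50·(-0.6)] / -8800 = -0.002955
h(320892, 4782965) = 27.8 + (-0.001705)·(-265) + (-0.002955)·(-60) = 27.8 +0.452 +0.177 = 28.429 m.

28.4 m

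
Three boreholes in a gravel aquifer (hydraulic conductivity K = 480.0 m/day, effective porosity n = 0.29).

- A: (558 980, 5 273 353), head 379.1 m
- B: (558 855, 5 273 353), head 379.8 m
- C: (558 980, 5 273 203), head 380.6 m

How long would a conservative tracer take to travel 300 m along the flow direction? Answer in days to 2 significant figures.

16 days

∂h/∂x = (379.8 − 379.1) / (558855 − 558980) = -0.005600
∂h/∂y = (380.6 − 379.1) / (5273203 − 5273353) = -0.01000
|∇h| = √(-0.005600² + -0.01000²) = 0.01146
Seepage velocity v = K·i/n = 480.0 × 0.01146 / 0.29 = 18.97 m/day.
t = 300 / 18.97 = 15.81 days.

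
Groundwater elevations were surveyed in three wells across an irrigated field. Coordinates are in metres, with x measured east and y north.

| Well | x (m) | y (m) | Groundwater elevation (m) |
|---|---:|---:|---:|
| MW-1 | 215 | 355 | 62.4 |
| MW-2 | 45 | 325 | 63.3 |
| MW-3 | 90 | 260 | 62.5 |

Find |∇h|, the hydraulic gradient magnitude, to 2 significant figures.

0.010

With h = a·x + b·y + c and MW-1 as origin, the differences give:
  (-170)·a + (-30)·b = +0.9
  (-125)·a + (-95)·b = +0.1
Eliminate b (×(-95) and ×(-30), subtract): 12400·a = -82.50 → a = ∂h/∂x = -0.006653
Back-substitute: b = ∂h/∂y = +0.007702.
|∇h| = √(-0.006653² + 0.007702²) = 0.01018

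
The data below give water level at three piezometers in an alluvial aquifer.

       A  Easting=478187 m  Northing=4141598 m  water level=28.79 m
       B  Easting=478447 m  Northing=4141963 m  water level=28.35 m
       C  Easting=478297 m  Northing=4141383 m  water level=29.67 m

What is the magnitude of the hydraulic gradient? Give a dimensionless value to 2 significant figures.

0.0037

Differences from A: to B (Δx, Δy, Δh) = (260, 365, -0.44); to C = (110, -215, +0.88).
Solve a·Δx + b·Δy = Δh: det = 260·(-215) − 110·365 = -96050.
∂h/∂x = [(-0.44)·(-215) − (+0.88)·365] / -96050 = +0.002359
∂h/∂y = [260·(+0.88) − 110·(-0.44)] / -96050 = -0.002886
|∇h| = √(0.002359² + -0.002886²) = 0.003727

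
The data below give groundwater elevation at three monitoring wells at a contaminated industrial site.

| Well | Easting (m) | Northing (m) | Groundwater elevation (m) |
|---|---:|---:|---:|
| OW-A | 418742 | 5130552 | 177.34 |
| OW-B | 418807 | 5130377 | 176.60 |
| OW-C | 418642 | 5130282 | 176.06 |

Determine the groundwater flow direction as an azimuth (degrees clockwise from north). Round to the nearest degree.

189°

Taking OW-A as reference: OW-B−OW-A = (65, -175, -0.74); OW-C−OW-A = (-100, -270, -1.28).
Solve a·Δx + b·Δy = Δh: det = 65·(-270) − (-100)·(-175) = -35050.
∂h/∂x = [(-0.74)·(-270) − (-1.28)·(-175)] / -35050 = +0.0006904
∂h/∂y = [65·(-1.28) − (-100)·(-0.74)] / -35050 = +0.004485
Flow direction (−∇h) has components (-0.0006904 E, -0.004485 N).
Azimuth = atan2(E, N) = atan2(-0.0006904, -0.004485) = 188.8° ≈ 189°.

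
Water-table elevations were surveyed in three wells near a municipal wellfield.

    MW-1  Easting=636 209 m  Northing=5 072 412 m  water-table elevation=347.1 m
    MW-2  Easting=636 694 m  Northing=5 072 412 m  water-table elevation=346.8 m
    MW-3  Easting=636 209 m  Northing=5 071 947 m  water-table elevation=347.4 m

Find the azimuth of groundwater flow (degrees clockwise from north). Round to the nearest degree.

∂h/∂x = (346.8 − 347.1) / (636694 − 636209) = -0.0006186
∂h/∂y = (347.4 − 347.1) / (5071947 − 5072412) = -0.0006452
Flow direction (−∇h) has components (+0.0006186 E, +0.0006452 N).
Azimuth = atan2(E, N) = atan2(+0.0006186, +0.0006452) = 43.8° ≈ 044°.

044°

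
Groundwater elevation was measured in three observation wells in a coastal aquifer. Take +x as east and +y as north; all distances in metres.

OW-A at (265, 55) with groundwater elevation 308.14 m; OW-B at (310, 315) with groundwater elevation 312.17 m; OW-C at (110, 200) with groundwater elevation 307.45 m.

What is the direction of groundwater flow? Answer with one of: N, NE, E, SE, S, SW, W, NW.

Taking OW-A as reference: OW-B−OW-A = (45, 260, +4.03); OW-C−OW-A = (-155, 145, -0.69).
Determinant of the coordinate differences = 45·145 − (-155)·260 = 46825.
∂h/∂x = [(+4.03)·145 − (-0.69)·260] / 46825 = +0.01631
∂h/∂y = [45·(-0.69) − (-155)·(+4.03)] / 46825 = +0.01268
Flow = −∇h = (-0.01631 east, -0.01268 north), which points southwest.

SW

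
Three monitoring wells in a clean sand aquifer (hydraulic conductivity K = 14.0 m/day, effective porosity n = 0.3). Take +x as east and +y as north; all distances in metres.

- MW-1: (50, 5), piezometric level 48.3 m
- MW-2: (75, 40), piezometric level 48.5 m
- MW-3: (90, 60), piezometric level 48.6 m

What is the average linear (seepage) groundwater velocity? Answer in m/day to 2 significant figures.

Three-point gradient (reference MW-1): Δ to MW-2 = (25, 35, +0.2), Δ to MW-3 = (40, 55, +0.3).
∂h/∂x = -0.02000, ∂h/∂y = +0.02000 (det = -25).
|∇h| = √(-0.02000² + 0.02000²) = 0.02828
Seepage velocity v = K·i/n = 14.0 × 0.02828 / 0.3 = 1.32 m/day.

1.3 m/day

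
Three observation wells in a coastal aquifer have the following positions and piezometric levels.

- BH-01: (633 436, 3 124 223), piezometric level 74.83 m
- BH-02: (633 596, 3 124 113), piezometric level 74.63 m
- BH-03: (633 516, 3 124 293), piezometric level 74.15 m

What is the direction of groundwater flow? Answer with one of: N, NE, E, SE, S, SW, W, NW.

NE

Differences from BH-01: to BH-02 (Δx, Δy, Δh) = (160, -110, -0.20); to BH-03 = (80, 70, -0.68).
Determinant of the coordinate differences = 160·70 − 80·(-110) = 20000.
∂h/∂x = [(-0.20)·70 − (-0.68)·(-110)] / 20000 = -0.004440
∂h/∂y = [160·(-0.68) − 80·(-0.20)] / 20000 = -0.004640
Flow = −∇h = (+0.004440 east, +0.004640 north), which points northeast.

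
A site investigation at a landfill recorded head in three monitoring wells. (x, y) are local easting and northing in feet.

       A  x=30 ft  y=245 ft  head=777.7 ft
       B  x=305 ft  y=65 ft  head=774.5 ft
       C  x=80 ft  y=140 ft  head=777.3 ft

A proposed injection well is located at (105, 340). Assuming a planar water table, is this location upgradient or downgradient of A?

downgradient

Taking A as reference: B−A = (275, -180, -3.2); C−A = (50, -105, -0.4).
Determinant of the coordinate differences = 275·(-105) − 50·(-180) = -19875.
∂h/∂x = [(-3.2)·(-105) − (-0.4)·(-180)] / -19875 = -0.01328
∂h/∂y = [275·(-0.4) − 50·(-3.2)] / -19875 = -0.002516
Head at (105, 340) = 777.7 + (-0.01328)·(75) + (-0.002516)·(95) = 776.46 ft.
That is lower than the 777.7 ft at A, so the point is downgradient.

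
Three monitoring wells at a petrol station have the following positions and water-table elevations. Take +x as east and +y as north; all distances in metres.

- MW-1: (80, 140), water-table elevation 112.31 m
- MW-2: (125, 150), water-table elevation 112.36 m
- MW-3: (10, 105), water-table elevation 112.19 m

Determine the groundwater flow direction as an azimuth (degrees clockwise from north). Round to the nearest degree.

196°

Taking MW-1 as reference: MW-2−MW-1 = (45, 10, +0.05); MW-3−MW-1 = (-70, -35, -0.12).
Determinant of the coordinate differences = 45·(-35) − (-70)·10 = -875.
∂h/∂x = [(+0.05)·(-35) − (-0.12)·10] / -875 = +0.0006286
∂h/∂y = [45·(-0.12) − (-70)·(+0.05)] / -875 = +0.002171
Flow direction (−∇h) has components (-0.0006286 E, -0.002171 N).
Azimuth = atan2(E, N) = atan2(-0.0006286, -0.002171) = 196.1° ≈ 196°.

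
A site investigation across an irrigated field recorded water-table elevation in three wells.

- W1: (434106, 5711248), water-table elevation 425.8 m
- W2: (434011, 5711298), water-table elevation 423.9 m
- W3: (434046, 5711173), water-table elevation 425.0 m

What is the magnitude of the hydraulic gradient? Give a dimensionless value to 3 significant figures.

Differences from W1: to W2 (Δx, Δy, Δh) = (-95, 50, -1.9); to W3 = (-60, -75, -0.8).
Determinant of the coordinate differences = (-95)·(-75) − (-60)·50 = 10125.
∂h/∂x = [(-1.9)·(-75) − (-0.8)·50] / 10125 = +0.01802
∂h/∂y = [(-95)·(-0.8) − (-60)·(-1.9)] / 10125 = -0.003753
|∇h| = √(0.01802² + -0.003753²) = 0.01841

0.0184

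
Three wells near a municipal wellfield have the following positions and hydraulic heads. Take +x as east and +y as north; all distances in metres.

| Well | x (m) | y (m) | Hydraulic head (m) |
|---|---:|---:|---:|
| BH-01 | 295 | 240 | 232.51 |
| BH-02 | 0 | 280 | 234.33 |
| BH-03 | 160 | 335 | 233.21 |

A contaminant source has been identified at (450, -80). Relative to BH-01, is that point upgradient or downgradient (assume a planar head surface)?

Differences from BH-01: to BH-02 (Δx, Δy, Δh) = (-295, 40, +1.82); to BH-03 = (-135, 95, +0.70).
Solve a·Δx + b·Δy = Δh: det = (-295)·95 − (-135)·40 = -22625.
∂h/∂x = [(+1.82)·95 − (+0.70)·40] / -22625 = -0.006404
∂h/∂y = [(-295)·(+0.70) − (-135)·(+1.82)] / -22625 = -0.001733
Head at (450, -80) = 232.51 + (-0.006404)·(155) + (-0.001733)·(-320) = 232.07 m.
That is lower than the 232.51 m at BH-01, so the point is downgradient.

downgradient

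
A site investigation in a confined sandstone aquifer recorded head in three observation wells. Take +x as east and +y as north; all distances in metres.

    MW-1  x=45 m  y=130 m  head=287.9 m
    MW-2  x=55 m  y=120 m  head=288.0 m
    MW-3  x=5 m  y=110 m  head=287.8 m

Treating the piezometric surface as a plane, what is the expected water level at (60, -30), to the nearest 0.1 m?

Taking MW-1 as reference: MW-2−MW-1 = (10, -10, +0.1); MW-3−MW-1 = (-40, -20, -0.1).
Solve a·Δx + b·Δy = Δh: det = 10·(-20) − (-40)·(-10) = -600.
∂h/∂x = [(+0.1)·(-20) − (-0.1)·(-10)] / -600 = +0.005000
∂h/∂y = [10·(-0.1) − (-40)·(+0.1)] / -600 = -0.005000
h(60, -30) = 287.9 + (+0.005000)·(15) + (-0.005000)·(-160) = 287.9 +0.075 +0.800 = 288.775 m.

288.8 m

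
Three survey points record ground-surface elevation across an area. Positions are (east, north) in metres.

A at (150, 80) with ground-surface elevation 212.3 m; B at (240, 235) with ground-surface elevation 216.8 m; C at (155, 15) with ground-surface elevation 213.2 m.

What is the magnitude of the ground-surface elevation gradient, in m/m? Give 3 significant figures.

With z = a·x + b·y + c and A as origin, the differences give:
  90·a + 155·b = +4.5
  5·a + (-65)·b = +0.9
Eliminate b (×(-65) and ×155, subtract): -6625·a = -432.00 → a = ∂z/∂x = +0.06521
Back-substitute: b = ∂z/∂y = -0.008830.
|∇f| = √(0.06521² + -0.008830²) = 0.06581 m/m

0.0658 m/m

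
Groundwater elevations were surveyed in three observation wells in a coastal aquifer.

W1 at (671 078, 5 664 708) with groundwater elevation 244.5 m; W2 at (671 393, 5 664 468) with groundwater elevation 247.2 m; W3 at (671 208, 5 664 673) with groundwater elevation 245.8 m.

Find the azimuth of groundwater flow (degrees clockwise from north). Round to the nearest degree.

Differences from W1: to W2 (Δx, Δy, Δh) = (315, -240, +2.7); to W3 = (130, -35, +1.3).
Solve a·Δx + b·Δy = Δh: det = 315·(-35) − 130·(-240) = 20175.
∂h/∂x = [(+2.7)·(-35) − (+1.3)·(-240)] / 20175 = +0.01078
∂h/∂y = [315·(+1.3) − 130·(+2.7)] / 20175 = +0.002900
Flow direction (−∇h) has components (-0.01078 E, -0.002900 N).
Azimuth = atan2(E, N) = atan2(-0.01078, -0.002900) = 254.9° ≈ 255°.

255°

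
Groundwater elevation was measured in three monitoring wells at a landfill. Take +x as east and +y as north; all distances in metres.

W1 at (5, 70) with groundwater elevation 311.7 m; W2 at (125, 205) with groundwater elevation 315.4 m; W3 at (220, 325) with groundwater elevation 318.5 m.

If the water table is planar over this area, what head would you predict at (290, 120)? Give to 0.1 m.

Differences from W1: to W2 (Δx, Δy, Δh) = (120, 135, +3.7); to W3 = (215, 255, +6.8).
Solve a·Δx + b·Δy = Δh: det = 120·255 − 215·135 = 1575.
∂h/∂x = [(+3.7)·255 − (+6.8)·135] / 1575 = +0.01619
∂h/∂y = [120·(+6.8) − 215·(+3.7)] / 1575 = +0.01302
h(290, 120) = 311.7 + (+0.01619)·(285) + (+0.01302)·(50) = 311.7 +4.614 +0.651 = 316.965 m.

317.0 m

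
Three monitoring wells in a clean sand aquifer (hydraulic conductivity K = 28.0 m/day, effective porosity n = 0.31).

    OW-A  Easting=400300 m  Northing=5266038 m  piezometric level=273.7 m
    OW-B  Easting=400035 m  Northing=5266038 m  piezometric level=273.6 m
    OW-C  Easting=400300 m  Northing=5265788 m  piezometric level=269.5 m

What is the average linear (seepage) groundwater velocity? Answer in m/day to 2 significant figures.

1.5 m/day

∂h/∂x = (273.6 − 273.7) / (400035 − 400300) = +0.0003774
∂h/∂y = (269.5 − 273.7) / (5265788 − 5266038) = +0.01680
|∇h| = √(0.0003774² + 0.01680²) = 0.0168
Seepage velocity v = K·i/n = 28.0 × 0.0168 / 0.31 = 1.517 m/day.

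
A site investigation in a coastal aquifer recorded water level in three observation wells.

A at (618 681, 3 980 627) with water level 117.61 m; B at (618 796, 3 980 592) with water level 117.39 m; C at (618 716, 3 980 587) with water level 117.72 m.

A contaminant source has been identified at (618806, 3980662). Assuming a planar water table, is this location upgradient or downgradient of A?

downgradient

With h = a·x + b·y + c and A as origin, the differences give:
  115·a + (-35)·b = -0.22
  35·a + (-40)·b = +0.11
Eliminate b (×(-40) and ×(-35), subtract): -3375·a = 12.650 → a = ∂h/∂x = -0.003748
Back-substitute: b = ∂h/∂y = -0.006030.
Head at (618806, 3980662) = 117.61 + (-0.003748)·(125) + (-0.006030)·(35) = 116.93 m.
That is lower than the 117.61 m at A, so the point is downgradient.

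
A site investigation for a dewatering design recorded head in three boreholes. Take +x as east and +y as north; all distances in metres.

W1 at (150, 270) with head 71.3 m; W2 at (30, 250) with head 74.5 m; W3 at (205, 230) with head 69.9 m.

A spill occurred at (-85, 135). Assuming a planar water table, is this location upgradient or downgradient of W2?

Taking W1 as reference: W2−W1 = (-120, -20, +3.2); W3−W1 = (55, -40, -1.4).
Solve a·Δx + b·Δy = Δh: det = (-120)·(-40) − 55·(-20) = 5900.
∂h/∂x = [(+3.2)·(-40) − (-1.4)·(-20)] / 5900 = -0.02644
∂h/∂y = [(-120)·(-1.4) − 55·(+3.2)] / 5900 = -0.001356
Head at (-85, 135) = 71.3 + (-0.02644)·(-235) + (-0.001356)·(-135) = 77.70 m.
That is higher than the 74.5 m at W2, so the point is upgradient.

upgradient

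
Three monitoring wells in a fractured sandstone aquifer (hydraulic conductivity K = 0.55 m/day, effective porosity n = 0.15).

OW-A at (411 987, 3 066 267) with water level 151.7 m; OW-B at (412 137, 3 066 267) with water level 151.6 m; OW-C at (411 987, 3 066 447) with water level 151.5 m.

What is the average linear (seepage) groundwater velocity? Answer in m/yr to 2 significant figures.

∂h/∂x = (151.6 − 151.7) / (412137 − 411987) = -0.0006667
∂h/∂y = (151.5 − 151.7) / (3066447 − 3066267) = -0.001111
|∇h| = √(-0.0006667² + -0.001111²) = 0.001296
Seepage velocity v = K·i/n = 0.55 × 0.001296 / 0.15 = 0.004752 m/day = 1.736 m/yr.

1.7 m/yr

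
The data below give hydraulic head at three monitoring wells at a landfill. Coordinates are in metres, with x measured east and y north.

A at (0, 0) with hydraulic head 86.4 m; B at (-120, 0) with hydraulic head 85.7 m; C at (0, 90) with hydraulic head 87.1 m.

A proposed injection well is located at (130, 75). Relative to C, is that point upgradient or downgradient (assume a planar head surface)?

∂h/∂x = (85.7 − 86.4) / (-120 − 0) = +0.005833
∂h/∂y = (87.1 − 86.4) / (90 − 0) = +0.007778
Head at (130, 75) = 86.4 + (+0.005833)·(130) + (+0.007778)·(75) = 87.74 m.
That is higher than the 87.1 m at C, so the point is upgradient.

upgradient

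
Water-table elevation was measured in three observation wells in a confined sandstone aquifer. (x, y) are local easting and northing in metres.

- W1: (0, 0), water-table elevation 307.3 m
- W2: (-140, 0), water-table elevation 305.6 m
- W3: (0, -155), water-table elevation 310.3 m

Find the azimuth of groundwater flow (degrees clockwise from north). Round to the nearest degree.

328°

∂h/∂x = (305.6 − 307.3) / (-140 − 0) = +0.01214
∂h/∂y = (310.3 − 307.3) / (-155 − 0) = -0.01935
Flow direction (−∇h) has components (-0.01214 E, +0.01935 N).
Azimuth = atan2(E, N) = atan2(-0.01214, +0.01935) = 327.9° ≈ 328°.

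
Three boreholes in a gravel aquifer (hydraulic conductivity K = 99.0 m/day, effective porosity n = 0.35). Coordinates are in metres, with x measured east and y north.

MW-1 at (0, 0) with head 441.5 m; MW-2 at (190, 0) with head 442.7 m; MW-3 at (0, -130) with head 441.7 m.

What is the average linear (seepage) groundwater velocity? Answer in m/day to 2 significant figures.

∂h/∂x = (442.7 − 441.5) / (190 − 0) = +0.006316
∂h/∂y = (441.7 − 441.5) / (-130 − 0) = -0.001538
|∇h| = √(0.006316² + -0.001538²) = 0.006501
Seepage velocity v = K·i/n = 99.0 × 0.006501 / 0.35 = 1.839 m/day.

1.8 m/day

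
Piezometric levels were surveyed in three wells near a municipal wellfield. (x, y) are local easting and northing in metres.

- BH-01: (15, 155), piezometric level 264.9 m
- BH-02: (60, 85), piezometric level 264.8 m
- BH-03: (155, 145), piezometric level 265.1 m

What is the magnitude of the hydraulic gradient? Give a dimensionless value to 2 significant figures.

0.0029

Three-point gradient (reference BH-01): Δ to BH-02 = (45, -70, -0.1), Δ to BH-03 = (140, -10, +0.2).
∂h/∂x = +0.001604, ∂h/∂y = +0.002460 (det = 9350).
|∇h| = √(0.001604² + 0.002460²) = 0.002937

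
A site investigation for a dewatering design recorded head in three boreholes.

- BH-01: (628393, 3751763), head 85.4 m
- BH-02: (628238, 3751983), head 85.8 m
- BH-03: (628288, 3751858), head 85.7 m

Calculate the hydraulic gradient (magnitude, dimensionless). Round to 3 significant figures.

0.00339

Taking BH-01 as reference: BH-02−BH-01 = (-155, 220, +0.4); BH-03−BH-01 = (-105, 95, +0.3).
Solve a·Δx + b·Δy = Δh: det = (-155)·95 − (-105)·220 = 8375.
∂h/∂x = [(+0.4)·95 − (+0.3)·220] / 8375 = -0.003343
∂h/∂y = [(-155)·(+0.3) − (-105)·(+0.4)] / 8375 = -0.0005373
|∇h| = √(-0.003343² + -0.0005373²) = 0.003386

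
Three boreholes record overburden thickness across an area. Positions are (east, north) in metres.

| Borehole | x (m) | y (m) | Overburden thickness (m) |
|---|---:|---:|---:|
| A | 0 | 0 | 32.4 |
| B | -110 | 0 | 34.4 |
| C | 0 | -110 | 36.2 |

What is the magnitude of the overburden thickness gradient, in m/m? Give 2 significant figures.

∂d/∂x = (34.4 − 32.4) / (-110 − 0) = -0.01818
∂d/∂y = (36.2 − 32.4) / (-110 − 0) = -0.03455
|∇f| = √(-0.01818² + -0.03455²) = 0.03904 m/m

0.039 m/m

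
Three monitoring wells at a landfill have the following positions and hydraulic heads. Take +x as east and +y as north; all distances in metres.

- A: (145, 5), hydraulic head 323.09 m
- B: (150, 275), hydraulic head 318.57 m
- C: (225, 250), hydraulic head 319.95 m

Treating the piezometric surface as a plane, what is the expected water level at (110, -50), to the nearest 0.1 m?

323.6 m

Differences from A: to B (Δx, Δy, Δh) = (5, 270, -4.52); to C = (80, 245, -3.14).
Determinant of the coordinate differences = 5·245 − 80·270 = -20375.
∂h/∂x = [(-4.52)·245 − (-3.14)·270] / -20375 = +0.01274
∂h/∂y = [5·(-3.14) − 80·(-4.52)] / -20375 = -0.01698
h(110, -50) = 323.09 + (+0.01274)·(-35) + (-0.01698)·(-55) = 323.09 -0.446 +0.934 = 323.578 m.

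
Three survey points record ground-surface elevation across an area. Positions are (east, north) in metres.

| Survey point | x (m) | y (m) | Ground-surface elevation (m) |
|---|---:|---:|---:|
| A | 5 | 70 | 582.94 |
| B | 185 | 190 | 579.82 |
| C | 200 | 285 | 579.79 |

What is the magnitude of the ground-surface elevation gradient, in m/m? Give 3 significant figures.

Three-point gradient (reference A): Δ to B = (180, 120, -3.12), Δ to C = (195, 215, -3.15).
∂z/∂x = -0.01914, ∂z/∂y = +0.002706 (det = 15300).
|∇f| = √(-0.01914² + 0.002706²) = 0.01933 m/m

0.0193 m/m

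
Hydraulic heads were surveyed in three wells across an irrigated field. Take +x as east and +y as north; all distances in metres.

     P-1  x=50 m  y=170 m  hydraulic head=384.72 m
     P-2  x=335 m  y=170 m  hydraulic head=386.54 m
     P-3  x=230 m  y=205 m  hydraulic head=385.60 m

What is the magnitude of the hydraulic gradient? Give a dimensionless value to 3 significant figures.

0.0100

Differences from P-1: to P-2 (Δx, Δy, Δh) = (285, 0, +1.82); to P-3 = (180, 35, +0.88).
Solve a·Δx + b·Δy = Δh: det = 285·35 − 180·0 = 9975.
∂h/∂x = [(+1.82)·35 − (+0.88)·0] / 9975 = +0.006386
∂h/∂y = [285·(+0.88) − 180·(+1.82)] / 9975 = -0.007699
|∇h| = √(0.006386² + -0.007699²) = 0.01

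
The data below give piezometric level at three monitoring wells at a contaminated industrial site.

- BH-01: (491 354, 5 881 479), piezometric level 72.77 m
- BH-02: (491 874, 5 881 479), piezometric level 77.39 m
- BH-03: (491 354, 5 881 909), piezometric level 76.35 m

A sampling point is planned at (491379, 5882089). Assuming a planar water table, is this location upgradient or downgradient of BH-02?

∂h/∂x = (77.39 − 72.77) / (491874 − 491354) = +0.008885
∂h/∂y = (76.35 − 72.77) / (5881909 − 5881479) = +0.008326
Head at (491379, 5882089) = 72.77 + (+0.008885)·(25) + (+0.008326)·(610) = 78.07 m.
That is higher than the 77.39 m at BH-02, so the point is upgradient.

upgradient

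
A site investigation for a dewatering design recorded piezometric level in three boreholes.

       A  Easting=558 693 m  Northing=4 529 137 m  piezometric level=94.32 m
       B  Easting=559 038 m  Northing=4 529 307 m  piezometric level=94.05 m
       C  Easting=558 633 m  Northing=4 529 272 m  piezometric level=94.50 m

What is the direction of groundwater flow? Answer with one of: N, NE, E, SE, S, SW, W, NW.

Three-point gradient (reference A): Δ to B = (345, 170, -0.27), Δ to C = (-60, 135, +0.18).
∂h/∂x = -0.001181, ∂h/∂y = +0.0008085 (det = 56775).
Flow = −∇h = (+0.001181 east, -0.0008085 north), which points southeast.

SE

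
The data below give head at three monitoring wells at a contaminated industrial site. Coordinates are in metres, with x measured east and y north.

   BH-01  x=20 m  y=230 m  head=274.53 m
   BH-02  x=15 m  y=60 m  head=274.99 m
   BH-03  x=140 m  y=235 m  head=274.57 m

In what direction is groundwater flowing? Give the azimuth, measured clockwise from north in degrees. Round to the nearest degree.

Taking BH-01 as reference: BH-02−BH-01 = (-5, -170, +0.46); BH-03−BH-01 = (120, 5, +0.04).
Solve a·Δx + b·Δy = Δh: det = (-5)·5 − 120·(-170) = 20375.
∂h/∂x = [(+0.46)·5 − (+0.04)·(-170)] / 20375 = +0.0004466
∂h/∂y = [(-5)·(+0.04) − 120·(+0.46)] / 20375 = -0.002719
Flow direction (−∇h) has components (-0.0004466 E, +0.002719 N).
Azimuth = atan2(E, N) = atan2(-0.0004466, +0.002719) = 350.7° ≈ 351°.

351°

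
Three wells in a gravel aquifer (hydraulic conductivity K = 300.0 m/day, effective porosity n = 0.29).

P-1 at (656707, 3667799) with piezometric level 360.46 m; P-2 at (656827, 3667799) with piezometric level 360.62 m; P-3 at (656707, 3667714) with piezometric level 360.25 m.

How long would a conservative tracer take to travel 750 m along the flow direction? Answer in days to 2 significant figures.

260 days

∂h/∂x = (360.62 − 360.46) / (656827 − 656707) = +0.001333
∂h/∂y = (360.25 − 360.46) / (3667714 − 3667799) = +0.002471
|∇h| = √(0.001333² + 0.002471²) = 0.002808
Seepage velocity v = K·i/n = 300.0 × 0.002808 / 0.29 = 2.905 m/day.
t = 750 / 2.905 = 258.2 days.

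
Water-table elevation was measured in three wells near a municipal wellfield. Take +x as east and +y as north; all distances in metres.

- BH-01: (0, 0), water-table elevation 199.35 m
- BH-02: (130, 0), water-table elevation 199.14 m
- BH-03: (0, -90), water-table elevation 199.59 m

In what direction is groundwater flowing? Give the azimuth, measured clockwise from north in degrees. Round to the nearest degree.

031°

∂h/∂x = (199.14 − 199.35) / (130 − 0) = -0.001615
∂h/∂y = (199.59 − 199.35) / (-90 − 0) = -0.002667
Flow direction (−∇h) has components (+0.001615 E, +0.002667 N).
Azimuth = atan2(E, N) = atan2(+0.001615, +0.002667) = 31.2° ≈ 031°.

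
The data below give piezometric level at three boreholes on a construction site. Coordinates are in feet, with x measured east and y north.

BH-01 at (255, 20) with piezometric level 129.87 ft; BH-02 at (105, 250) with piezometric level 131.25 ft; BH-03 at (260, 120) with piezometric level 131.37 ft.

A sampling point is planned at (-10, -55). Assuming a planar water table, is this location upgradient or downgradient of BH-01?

Differences from BH-01: to BH-02 (Δx, Δy, Δh) = (-150, 230, +1.38); to BH-03 = (5, 100, +1.50).
Determinant of the coordinate differences = (-150)·100 − 5·230 = -16150.
∂h/∂x = [(+1.38)·100 − (+1.50)·230] / -16150 = +0.01282
∂h/∂y = [(-150)·(+1.50) − 5·(+1.38)] / -16150 = +0.01436
Head at (-10, -55) = 129.87 + (+0.01282)·(-265) + (+0.01436)·(-75) = 125.40 ft.
That is lower than the 129.87 ft at BH-01, so the point is downgradient.

downgradient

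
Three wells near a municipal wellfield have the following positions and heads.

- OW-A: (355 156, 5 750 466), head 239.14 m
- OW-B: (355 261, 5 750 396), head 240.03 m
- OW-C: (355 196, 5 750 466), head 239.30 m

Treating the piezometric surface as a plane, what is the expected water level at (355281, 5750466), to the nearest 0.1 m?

With h = a·x + b·y + c and OW-A as origin, the differences give:
  105·a + (-70)·b = +0.89
  40·a + 0·b = +0.16
Eliminate b (×0 and ×(-70), subtract): 2800·a = 11.200 → a = ∂h/∂x = +0.004000
Back-substitute: b = ∂h/∂y = -0.006714.
h(355281, 5750466) = 239.14 + (+0.004000)·(125) + (-0.006714)·(0) = 239.14 +0.500 -0.000 = 239.640 m.

239.6 m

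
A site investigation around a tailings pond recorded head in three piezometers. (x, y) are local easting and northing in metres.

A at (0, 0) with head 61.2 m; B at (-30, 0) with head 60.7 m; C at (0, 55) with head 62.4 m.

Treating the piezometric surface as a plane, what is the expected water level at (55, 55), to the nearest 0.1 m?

∂h/∂x = (60.7 − 61.2) / (-30 − 0) = +0.01667
∂h/∂y = (62.4 − 61.2) / (55 − 0) = +0.02182
h(55, 55) = 61.2 + (+0.01667)·(55) + (+0.02182)·(55) = 61.2 +0.917 +1.200 = 63.317 m.

63.3 m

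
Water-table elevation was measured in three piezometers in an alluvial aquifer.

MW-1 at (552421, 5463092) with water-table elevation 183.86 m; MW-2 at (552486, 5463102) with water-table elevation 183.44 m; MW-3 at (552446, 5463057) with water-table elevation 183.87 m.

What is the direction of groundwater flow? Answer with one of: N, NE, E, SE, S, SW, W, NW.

With h = a·x + b·y + c and MW-1 as origin, the differences give:
  65·a + 10·b = -0.42
  25·a + (-35)·b = +0.01
Eliminate b (×(-35) and ×10, subtract): -2525·a = 14.600 → a = ∂h/∂x = -0.005782
Back-substitute: b = ∂h/∂y = -0.004416.
Flow = −∇h = (+0.005782 east, +0.004416 north), which points northeast.

NE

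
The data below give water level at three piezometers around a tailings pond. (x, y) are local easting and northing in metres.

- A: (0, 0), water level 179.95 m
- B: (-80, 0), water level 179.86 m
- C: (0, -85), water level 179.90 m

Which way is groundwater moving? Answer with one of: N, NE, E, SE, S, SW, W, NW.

∂h/∂x = (179.86 − 179.95) / (-80 − 0) = +0.001125
∂h/∂y = (179.90 − 179.95) / (-85 − 0) = +0.0005882
Flow = −∇h = (-0.001125 east, -0.0005882 north), which points southwest.

SW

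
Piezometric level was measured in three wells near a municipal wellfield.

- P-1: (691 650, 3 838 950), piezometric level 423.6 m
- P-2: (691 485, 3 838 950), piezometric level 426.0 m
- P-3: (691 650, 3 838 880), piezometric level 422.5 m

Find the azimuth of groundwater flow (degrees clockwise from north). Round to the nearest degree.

137°

∂h/∂x = (426.0 − 423.6) / (691485 − 691650) = -0.01455
∂h/∂y = (422.5 − 423.6) / (3838880 − 3838950) = +0.01571
Flow direction (−∇h) has components (+0.01455 E, -0.01571 N).
Azimuth = atan2(E, N) = atan2(+0.01455, -0.01571) = 137.2° ≈ 137°.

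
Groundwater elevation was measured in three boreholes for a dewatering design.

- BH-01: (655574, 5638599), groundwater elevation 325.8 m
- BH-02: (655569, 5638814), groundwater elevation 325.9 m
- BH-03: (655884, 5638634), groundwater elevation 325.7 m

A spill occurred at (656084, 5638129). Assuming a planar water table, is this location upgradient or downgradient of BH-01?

Taking BH-01 as reference: BH-02−BH-01 = (-5, 215, +0.1); BH-03−BH-01 = (310, 35, -0.1).
Determinant of the coordinate differences = (-5)·35 − 310·215 = -66825.
∂h/∂x = [(+0.1)·35 − (-0.1)·215] / -66825 = -0.0003741
∂h/∂y = [(-5)·(-0.1) − 310·(+0.1)] / -66825 = +0.0004564
Head at (656084, 5638129) = 325.8 + (-0.0003741)·(510) + (+0.0004564)·(-470) = 325.39 m.
That is lower than the 325.8 m at BH-01, so the point is downgradient.

downgradient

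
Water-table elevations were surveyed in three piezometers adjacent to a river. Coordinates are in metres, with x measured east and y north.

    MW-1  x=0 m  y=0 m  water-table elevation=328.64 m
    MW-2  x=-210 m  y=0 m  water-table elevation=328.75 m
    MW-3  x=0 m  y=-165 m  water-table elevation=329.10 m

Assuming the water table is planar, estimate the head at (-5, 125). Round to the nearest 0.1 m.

∂h/∂x = (328.75 − 328.64) / (-210 − 0) = -0.0005238
∂h/∂y = (329.10 − 328.64) / (-165 − 0) = -0.002788
h(-5, 125) = 328.64 + (-0.0005238)·(-5) + (-0.002788)·(125) = 328.64 +0.003 -0.348 = 328.294 m.

328.3 m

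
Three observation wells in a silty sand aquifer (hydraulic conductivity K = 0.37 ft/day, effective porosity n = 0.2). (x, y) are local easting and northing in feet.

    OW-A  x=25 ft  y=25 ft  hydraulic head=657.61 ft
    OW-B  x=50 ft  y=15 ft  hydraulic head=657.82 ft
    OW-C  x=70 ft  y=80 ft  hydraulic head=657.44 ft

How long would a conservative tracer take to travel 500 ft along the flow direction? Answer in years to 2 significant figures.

Taking OW-A as reference: OW-B−OW-A = (25, -10, +0.21); OW-C−OW-A = (45, 55, -0.17).
Determinant of the coordinate differences = 25·55 − 45·(-10) = 1825.
∂h/∂x = [(+0.21)·55 − (-0.17)·(-10)] / 1825 = +0.005397
∂h/∂y = [25·(-0.17) − 45·(+0.21)] / 1825 = -0.007507
|∇h| = √(0.005397² + -0.007507²) = 0.009246
Seepage velocity v = K·i/n = 0.37 × 0.009246 / 0.2 = 0.01711 ft/day.
t = 500 / 0.01711 = 2.922e+04 days = 80 years.

80 years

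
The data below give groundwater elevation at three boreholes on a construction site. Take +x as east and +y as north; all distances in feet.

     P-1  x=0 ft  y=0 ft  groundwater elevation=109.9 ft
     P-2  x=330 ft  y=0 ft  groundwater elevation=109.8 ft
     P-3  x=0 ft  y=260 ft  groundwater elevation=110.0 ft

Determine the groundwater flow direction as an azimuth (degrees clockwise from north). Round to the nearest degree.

142°

∂h/∂x = (109.8 − 109.9) / (330 − 0) = -0.0003030
∂h/∂y = (110.0 − 109.9) / (260 − 0) = +0.0003846
Flow direction (−∇h) has components (+0.0003030 E, -0.0003846 N).
Azimuth = atan2(E, N) = atan2(+0.0003030, -0.0003846) = 141.8° ≈ 142°.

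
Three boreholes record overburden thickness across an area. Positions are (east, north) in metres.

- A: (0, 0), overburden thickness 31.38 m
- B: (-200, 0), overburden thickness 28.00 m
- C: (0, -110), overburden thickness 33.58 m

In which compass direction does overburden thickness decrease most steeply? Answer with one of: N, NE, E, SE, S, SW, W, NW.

∂d/∂x = (28.00 − 31.38) / (-200 − 0) = +0.01690
∂d/∂y = (33.58 − 31.38) / (-110 − 0) = -0.02000
Steepest decrease is along −∇f = (-0.01690 E, +0.02000 N) → northwest.

NW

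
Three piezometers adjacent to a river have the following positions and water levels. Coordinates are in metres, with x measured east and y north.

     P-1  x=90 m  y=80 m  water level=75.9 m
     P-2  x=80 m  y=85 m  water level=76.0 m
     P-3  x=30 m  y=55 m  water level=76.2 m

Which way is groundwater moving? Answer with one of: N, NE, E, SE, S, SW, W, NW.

SE

Taking P-1 as reference: P-2−P-1 = (-10, 5, +0.1); P-3−P-1 = (-60, -25, +0.3).
Determinant of the coordinate differences = (-10)·(-25) − (-60)·5 = 550.
∂h/∂x = [(+0.1)·(-25) − (+0.3)·5] / 550 = -0.007273
∂h/∂y = [(-10)·(+0.3) − (-60)·(+0.1)] / 550 = +0.005455
Flow = −∇h = (+0.007273 east, -0.005455 north), which points southeast.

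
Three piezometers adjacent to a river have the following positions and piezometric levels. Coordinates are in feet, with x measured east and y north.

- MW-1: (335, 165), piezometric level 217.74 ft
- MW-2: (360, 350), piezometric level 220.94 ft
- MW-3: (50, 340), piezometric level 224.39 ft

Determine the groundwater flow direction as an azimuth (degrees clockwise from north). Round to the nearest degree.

148°

Taking MW-1 as reference: MW-2−MW-1 = (25, 185, +3.20); MW-3−MW-1 = (-285, 175, +6.65).
Solve a·Δx + b·Δy = Δh: det = 25·175 − (-285)·185 = 57100.
∂h/∂x = [(+3.20)·175 − (+6.65)·185] / 57100 = -0.01174
∂h/∂y = [25·(+6.65) − (-285)·(+3.20)] / 57100 = +0.01888
Flow direction (−∇h) has components (+0.01174 E, -0.01888 N).
Azimuth = atan2(E, N) = atan2(+0.01174, -0.01888) = 148.1° ≈ 148°.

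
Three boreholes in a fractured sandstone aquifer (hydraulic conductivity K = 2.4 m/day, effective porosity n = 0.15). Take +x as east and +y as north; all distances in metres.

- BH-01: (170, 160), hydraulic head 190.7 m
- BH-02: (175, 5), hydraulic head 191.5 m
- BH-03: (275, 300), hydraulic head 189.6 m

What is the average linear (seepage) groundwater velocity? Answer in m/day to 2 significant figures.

Taking BH-01 as reference: BH-02−BH-01 = (5, -155, +0.8); BH-03−BH-01 = (105, 140, -1.1).
Determinant of the coordinate differences = 5·140 − 105·(-155) = 16975.
∂h/∂x = [(+0.8)·140 − (-1.1)·(-155)] / 16975 = -0.003446
∂h/∂y = [5·(-1.1) − 105·(+0.8)] / 16975 = -0.005272
|∇h| = √(-0.003446² + -0.005272²) = 0.006298
Seepage velocity v = K·i/n = 2.4 × 0.006298 / 0.15 = 0.1008 m/day.

0.10 m/day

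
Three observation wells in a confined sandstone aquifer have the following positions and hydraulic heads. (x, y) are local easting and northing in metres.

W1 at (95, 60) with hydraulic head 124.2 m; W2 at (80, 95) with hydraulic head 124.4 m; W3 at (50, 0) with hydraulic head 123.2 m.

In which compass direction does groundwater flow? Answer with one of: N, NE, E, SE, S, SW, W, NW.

With h = a·x + b·y + c and W1 as origin, the differences give:
  (-15)·a + 35·b = +0.2
  (-45)·a + (-60)·b = -1.0
Eliminate b (×(-60) and ×35, subtract): 2475·a = 23.00 → a = ∂h/∂x = +0.009293
Back-substitute: b = ∂h/∂y = +0.009697.
Flow = −∇h = (-0.009293 east, -0.009697 north), which points southwest.

SW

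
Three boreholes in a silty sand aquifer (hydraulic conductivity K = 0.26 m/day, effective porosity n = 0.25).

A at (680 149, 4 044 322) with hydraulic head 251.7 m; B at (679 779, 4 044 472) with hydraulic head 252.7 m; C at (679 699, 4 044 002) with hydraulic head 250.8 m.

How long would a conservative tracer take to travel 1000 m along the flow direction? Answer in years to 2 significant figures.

Taking A as reference: B−A = (-370, 150, +1.0); C−A = (-450, -320, -0.9).
Solve a·Δx + b·Δy = Δh: det = (-370)·(-320) − (-450)·150 = 185900.
∂h/∂x = [(+1.0)·(-320) − (-0.9)·150] / 185900 = -0.0009952
∂h/∂y = [(-370)·(-0.9) − (-450)·(+1.0)] / 185900 = +0.004212
|∇h| = √(-0.0009952² + 0.004212²) = 0.004328
Seepage velocity v = K·i/n = 0.26 × 0.004328 / 0.25 = 0.004501 m/day.
t = 1000 / 0.004501 = 2.222e+05 days = 608 years.

610 years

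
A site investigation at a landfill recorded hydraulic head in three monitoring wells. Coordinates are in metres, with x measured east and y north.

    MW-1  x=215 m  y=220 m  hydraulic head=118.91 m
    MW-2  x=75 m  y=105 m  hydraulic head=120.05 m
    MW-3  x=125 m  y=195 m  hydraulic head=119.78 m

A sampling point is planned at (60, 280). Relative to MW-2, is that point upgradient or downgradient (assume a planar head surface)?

upgradient

Taking MW-1 as reference: MW-2−MW-1 = (-140, -115, +1.14); MW-3−MW-1 = (-90, -25, +0.87).
Determinant of the coordinate differences = (-140)·(-25) − (-90)·(-115) = -6850.
∂h/∂x = [(+1.14)·(-25) − (+0.87)·(-115)] / -6850 = -0.01045
∂h/∂y = [(-140)·(+0.87) − (-90)·(+1.14)] / -6850 = +0.002803
Head at (60, 280) = 118.91 + (-0.01045)·(-155) + (+0.002803)·(60) = 120.70 m.
That is higher than the 120.05 m at MW-2, so the point is upgradient.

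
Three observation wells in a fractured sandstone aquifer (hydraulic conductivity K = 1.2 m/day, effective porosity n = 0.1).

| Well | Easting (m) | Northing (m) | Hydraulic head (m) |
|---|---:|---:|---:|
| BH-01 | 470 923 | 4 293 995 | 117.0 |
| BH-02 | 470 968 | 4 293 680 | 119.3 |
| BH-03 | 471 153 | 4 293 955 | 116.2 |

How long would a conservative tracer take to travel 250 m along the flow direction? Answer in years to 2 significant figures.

Differences from BH-01: to BH-02 (Δx, Δy, Δh) = (45, -315, +2.3); to BH-03 = (230, -40, -0.8).
Solve a·Δx + b·Δy = Δh: det = 45·(-40) − 230·(-315) = 70650.
∂h/∂x = [(+2.3)·(-40) − (-0.8)·(-315)] / 70650 = -0.004869
∂h/∂y = [45·(-0.8) − 230·(+2.3)] / 70650 = -0.007997
|∇h| = √(-0.004869² + -0.007997²) = 0.009363
Seepage velocity v = K·i/n = 1.2 × 0.009363 / 0.1 = 0.1124 m/day.
t = 250 / 0.1124 = 2224 days = 6.09 years.

6.1 years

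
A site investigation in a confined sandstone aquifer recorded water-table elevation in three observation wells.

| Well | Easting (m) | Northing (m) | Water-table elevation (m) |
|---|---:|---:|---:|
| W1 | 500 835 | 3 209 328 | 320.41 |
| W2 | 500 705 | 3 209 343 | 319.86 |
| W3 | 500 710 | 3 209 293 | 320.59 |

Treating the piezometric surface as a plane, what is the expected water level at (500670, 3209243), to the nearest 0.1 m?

321.2 m

Three-point gradient (reference W1): Δ to W2 = (-130, 15, -0.55), Δ to W3 = (-125, -35, +0.18).
∂h/∂x = +0.002576, ∂h/∂y = -0.01434 (det = 6425).
h(500670, 3209243) = 320.41 + (+0.002576)·(-165) + (-0.01434)·(-85) = 320.41 -0.425 +1.219 = 321.204 m.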